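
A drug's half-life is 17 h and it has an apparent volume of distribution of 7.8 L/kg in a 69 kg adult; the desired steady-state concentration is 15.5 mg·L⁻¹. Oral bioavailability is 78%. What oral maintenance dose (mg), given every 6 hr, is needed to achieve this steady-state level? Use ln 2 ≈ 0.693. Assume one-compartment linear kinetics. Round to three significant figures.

2620 mg

Vd(total) = 69 kg × 7.8 L/kg = 538.2 L
CL = 0.693 × Vd / t½ = 0.693 × 538.2 / 17 = 21.94 L/h
D = CL × Css × τ / F = 21.94 × 15.5 × 6 / 0.78 = 2616 mg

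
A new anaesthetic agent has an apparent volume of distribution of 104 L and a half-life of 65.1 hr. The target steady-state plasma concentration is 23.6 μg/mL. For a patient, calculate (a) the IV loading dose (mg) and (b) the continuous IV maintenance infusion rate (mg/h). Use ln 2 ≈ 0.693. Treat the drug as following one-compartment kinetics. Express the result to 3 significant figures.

LD = Vd × C = 104.0 × 23.6 = 2454 mg
CL = 0.693 × Vd / t½ = 0.693 × 104.0 / 65.1 = 1.107 L/h
Infusion rate = CL × Css = 1.107 × 23.6 = 26.13 mg/h

(a) 2450 mg; (b) 26.1 mg/h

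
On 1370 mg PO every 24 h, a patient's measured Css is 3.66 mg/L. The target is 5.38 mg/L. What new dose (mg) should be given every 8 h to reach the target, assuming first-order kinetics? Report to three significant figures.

671 mg

With linear kinetics, Css is proportional to dose rate (D/τ) at fixed clearance.
D₂ = D₁ × (Css,target / Css,current) × (τ₂/τ₁) = 1370 × (5.38/3.66) × (8/24) = 671.3 mg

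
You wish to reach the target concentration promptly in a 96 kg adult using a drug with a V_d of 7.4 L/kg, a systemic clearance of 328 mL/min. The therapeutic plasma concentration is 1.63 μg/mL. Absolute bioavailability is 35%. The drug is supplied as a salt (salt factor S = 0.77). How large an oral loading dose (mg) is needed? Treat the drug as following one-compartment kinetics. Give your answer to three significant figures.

4300 mg

Total Vd = 7.4 × 96 = 710.4 L
LD = Vd × C / F / S = 710.4 × 1.630 / 0.35 / 0.77 = 4297 mg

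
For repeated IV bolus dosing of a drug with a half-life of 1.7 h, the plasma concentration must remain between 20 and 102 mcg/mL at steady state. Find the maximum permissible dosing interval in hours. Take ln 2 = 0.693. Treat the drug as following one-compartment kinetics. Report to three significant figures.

4.00 h

k = 0.693 / t½ = 0.693 / 1.7 = 0.4076 h⁻¹
Between IV bolus doses, concentration decays as C = C₀·e^(−kτ), so C_peak/C_trough = e^(kτ).
τ_max = ln(C_peak/C_trough) / k = ln(102/20) / 0.4076 = 1.629 / 0.4076 = 3.997 h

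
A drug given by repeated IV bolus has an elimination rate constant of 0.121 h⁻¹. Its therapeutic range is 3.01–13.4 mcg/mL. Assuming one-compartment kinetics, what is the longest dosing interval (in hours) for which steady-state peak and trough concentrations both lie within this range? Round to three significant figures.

12.3 h

Between IV bolus doses, concentration decays as C = C₀·e^(−kτ), so C_peak/C_trough = e^(kτ).
τ_max = ln(C_peak/C_trough) / k = ln(13.4/3.01) / 0.1210 = 1.493 / 0.1210 = 12.34 h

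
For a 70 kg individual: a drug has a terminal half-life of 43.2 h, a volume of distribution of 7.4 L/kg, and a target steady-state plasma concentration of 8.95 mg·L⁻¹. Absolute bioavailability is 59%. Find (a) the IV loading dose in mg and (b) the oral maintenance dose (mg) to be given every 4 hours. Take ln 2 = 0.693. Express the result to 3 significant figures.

Vd = 7.4 L/kg × 70 kg = 518.0 L
LD = Vd × C = 518.0 × 8.95 = 4636 mg
CL = 0.693 × Vd / t½ = 0.693 × 518.0 / 43.2 = 8.310 L/h
D = CL × Css × τ / F = 8.310 × 8.95 × 4 / 0.59 = 504.2 mg

(a) 4640 mg; (b) 504 mg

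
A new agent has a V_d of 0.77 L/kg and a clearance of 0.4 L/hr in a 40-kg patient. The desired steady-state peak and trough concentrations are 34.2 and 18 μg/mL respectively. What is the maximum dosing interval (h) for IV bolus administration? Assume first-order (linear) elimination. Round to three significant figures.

49.4 h

Vd = 0.77 L/kg × 40 kg = 30.80 L
k = CL / Vd = 0.4000 / 30.80 = 0.01299 h⁻¹
Between IV bolus doses, concentration decays as C = C₀·e^(−kτ), so C_peak/C_trough = e^(kτ).
τ_max = ln(C_peak/C_trough) / k = ln(34.2/18) / 0.01299 = 0.6419 / 0.01299 = 49.41 h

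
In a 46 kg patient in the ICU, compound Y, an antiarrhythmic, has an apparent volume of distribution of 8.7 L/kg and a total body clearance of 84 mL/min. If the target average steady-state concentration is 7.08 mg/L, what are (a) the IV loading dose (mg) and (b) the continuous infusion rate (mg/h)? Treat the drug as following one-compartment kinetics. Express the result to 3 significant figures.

Total Vd = 8.7 × 46 = 400.2 L
LD = Vd · C_target = 400.2 × 7.08 = 2833 mg
CL = 84 mL/min × 60/1000 = 5.040 L/h
Maintenance: replace elimination → rate = CL × Css = 5.040 × 7.08 = 35.68 mg/h

(a) 2830 mg; (b) 35.7 mg/h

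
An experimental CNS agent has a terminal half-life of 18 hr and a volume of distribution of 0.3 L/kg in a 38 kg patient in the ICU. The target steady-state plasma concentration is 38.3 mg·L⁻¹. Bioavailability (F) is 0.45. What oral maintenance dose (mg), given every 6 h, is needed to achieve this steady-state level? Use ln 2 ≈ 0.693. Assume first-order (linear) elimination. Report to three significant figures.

Total Vd = 0.3 × 38 = 11.40 L
CL = ln 2 · Vd / t½ = 0.693 × 11.40 / 18 = 0.4389 L/h
D = CL × Css × τ / F = 0.4389 × 38.3 × 6 / 0.45 = 224.1 mg

224 mg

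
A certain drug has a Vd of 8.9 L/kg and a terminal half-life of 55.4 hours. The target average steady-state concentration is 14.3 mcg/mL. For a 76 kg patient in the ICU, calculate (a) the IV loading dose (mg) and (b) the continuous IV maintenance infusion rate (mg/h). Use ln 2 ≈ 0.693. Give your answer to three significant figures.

(a) 9670 mg; (b) 121 mg/h

Vd = 8.9 L/kg × 76 kg = 676.4 L
LD = Vd × C = 676.4 × 14.3 = 9673 mg
CL = 0.693 × Vd / t½ = 0.693 × 676.4 / 55.4 = 8.461 L/h
Infusion rate = CL × Css = 8.461 × 14.3 = 121.0 mg/h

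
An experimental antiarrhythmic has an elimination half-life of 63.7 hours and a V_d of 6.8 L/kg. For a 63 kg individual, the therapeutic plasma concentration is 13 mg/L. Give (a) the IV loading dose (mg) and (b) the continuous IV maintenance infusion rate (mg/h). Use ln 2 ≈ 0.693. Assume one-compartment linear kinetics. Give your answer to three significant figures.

Vd(total) = 63 kg × 6.8 L/kg = 428.4 L
LD = Vd × C = 428.4 × 13 = 5569 mg
CL = 0.693 × Vd / t½ = 0.693 × 428.4 / 63.7 = 4.661 L/h
Infusion rate = CL × Css = 4.661 × 13 = 60.59 mg/h

(a) 5570 mg; (b) 60.6 mg/h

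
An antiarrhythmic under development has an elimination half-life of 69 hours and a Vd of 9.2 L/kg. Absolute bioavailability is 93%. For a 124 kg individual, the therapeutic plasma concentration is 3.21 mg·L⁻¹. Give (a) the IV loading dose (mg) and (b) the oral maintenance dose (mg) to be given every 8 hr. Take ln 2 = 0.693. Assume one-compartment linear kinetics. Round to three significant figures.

(a) 3660 mg; (b) 316 mg

Vd = 9.2 L/kg × 124 kg = 1141 L
LD = Vd × C = 1141 × 3.21 = 3663 mg
CL = 0.693 × Vd / t½ = 0.693 × 1141 / 69 = 11.46 L/h
D = CL × Css × τ / F = 11.46 × 3.21 × 8 / 0.93 = 316.4 mg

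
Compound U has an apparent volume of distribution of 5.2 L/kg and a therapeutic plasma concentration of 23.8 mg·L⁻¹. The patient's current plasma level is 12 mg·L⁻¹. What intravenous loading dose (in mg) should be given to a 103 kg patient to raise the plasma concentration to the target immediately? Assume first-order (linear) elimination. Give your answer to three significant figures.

Vd(total) = 103 kg × 5.2 L/kg = 535.6 L
Concentration deficit ΔC = 23.8 − 12 = 11.80 mg/L
LD = Vd × ΔC = 535.6 × 11.80 = 6320 mg

6320 mg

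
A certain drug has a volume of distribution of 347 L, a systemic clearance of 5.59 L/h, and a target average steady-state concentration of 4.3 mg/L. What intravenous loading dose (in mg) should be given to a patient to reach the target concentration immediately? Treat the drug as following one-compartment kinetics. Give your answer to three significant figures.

1490 mg

LD = Vd × C = 347.0 × 4.300 = 1492 mg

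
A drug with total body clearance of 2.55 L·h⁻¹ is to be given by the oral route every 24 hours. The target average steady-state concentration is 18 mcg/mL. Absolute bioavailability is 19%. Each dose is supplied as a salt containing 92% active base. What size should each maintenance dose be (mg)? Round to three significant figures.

6300 mg

At steady state, dose per interval replaces the amount cleared in that interval: F·S·D/τ = CL·Css.
D = CL × Css × τ / F / S = 2.550 × 18 × 24 / 0.19 / 0.92 = 6302 mg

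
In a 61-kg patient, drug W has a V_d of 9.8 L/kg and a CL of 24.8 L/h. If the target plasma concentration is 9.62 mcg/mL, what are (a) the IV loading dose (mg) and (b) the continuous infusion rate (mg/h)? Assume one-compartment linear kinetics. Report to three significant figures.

Vd = 9.8 L/kg × 61 kg = 597.8 L
LD = Vd · C_target = 597.8 × 9.62 = 5751 mg
Maintenance: replace elimination → rate = CL × Css = 24.80 × 9.62 = 238.6 mg/h

(a) 5750 mg; (b) 239 mg/h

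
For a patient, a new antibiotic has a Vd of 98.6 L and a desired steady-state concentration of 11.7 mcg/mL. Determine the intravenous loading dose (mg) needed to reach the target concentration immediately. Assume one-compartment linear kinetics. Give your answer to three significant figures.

1150 mg

LD = Vd × C = 98.60 × 11.70 = 1154 mg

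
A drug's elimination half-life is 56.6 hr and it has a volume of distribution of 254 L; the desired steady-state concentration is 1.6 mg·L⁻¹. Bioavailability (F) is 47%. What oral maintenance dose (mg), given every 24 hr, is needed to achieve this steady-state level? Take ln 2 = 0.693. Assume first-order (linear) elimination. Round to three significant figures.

k = 0.693/56.6 = 0.01224 h⁻¹, so CL = k·Vd = 0.01224 × 254.0 = 3.109 L/h
D = CL × Css × τ / F = 3.109 × 1.6 × 24 / 0.47 = 254.0 mg

254 mg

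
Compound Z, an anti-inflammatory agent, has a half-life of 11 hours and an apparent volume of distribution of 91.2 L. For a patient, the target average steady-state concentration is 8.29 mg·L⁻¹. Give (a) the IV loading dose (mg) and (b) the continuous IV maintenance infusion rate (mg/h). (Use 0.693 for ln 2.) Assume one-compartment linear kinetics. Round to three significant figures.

LD = Vd × C = 91.20 × 8.29 = 756.0 mg
CL = 0.693 × Vd / t½ = 0.693 × 91.20 / 11 = 5.746 L/h
Infusion rate = CL × Css = 5.746 × 8.29 = 47.63 mg/h

(a) 756 mg; (b) 47.6 mg/h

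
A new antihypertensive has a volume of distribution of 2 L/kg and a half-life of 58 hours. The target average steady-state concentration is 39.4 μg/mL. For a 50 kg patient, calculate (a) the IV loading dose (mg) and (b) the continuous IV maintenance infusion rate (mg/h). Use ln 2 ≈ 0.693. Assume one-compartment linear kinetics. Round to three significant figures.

(a) 3940 mg; (b) 47.1 mg/h

Vd = 2 L/kg × 50 kg = 100.0 L
LD = Vd × C = 100.0 × 39.4 = 3940 mg
CL = 0.693 × Vd / t½ = 0.693 × 100.0 / 58 = 1.195 L/h
Infusion rate = CL × Css = 1.195 × 39.4 = 47.08 mg/h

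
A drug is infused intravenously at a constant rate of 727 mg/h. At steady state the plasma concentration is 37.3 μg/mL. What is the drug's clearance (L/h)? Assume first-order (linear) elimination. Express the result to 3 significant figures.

At steady state, infusion rate = CL × Css, so CL = rate / Css.
CL = 727 / 37.3 = 19.49 L/h

19.5 L/h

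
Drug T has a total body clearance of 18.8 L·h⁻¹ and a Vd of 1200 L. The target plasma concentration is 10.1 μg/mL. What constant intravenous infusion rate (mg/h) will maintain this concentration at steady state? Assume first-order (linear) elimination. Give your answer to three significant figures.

Infusion rate = CL · Css = 18.80 L/h × 10.1 mg/L = 189.9 mg/h

190 mg/h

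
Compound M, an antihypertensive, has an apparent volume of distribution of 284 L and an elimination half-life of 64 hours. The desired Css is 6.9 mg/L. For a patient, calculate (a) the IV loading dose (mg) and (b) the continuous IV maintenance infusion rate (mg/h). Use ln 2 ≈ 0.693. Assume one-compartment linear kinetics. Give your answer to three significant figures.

(a) 1960 mg; (b) 21.2 mg/h

LD = Vd × C = 284.0 × 6.9 = 1960 mg
CL = 0.693 × Vd / t½ = 0.693 × 284.0 / 64 = 3.075 L/h
Infusion rate = CL × Css = 3.075 × 6.9 = 21.22 mg/h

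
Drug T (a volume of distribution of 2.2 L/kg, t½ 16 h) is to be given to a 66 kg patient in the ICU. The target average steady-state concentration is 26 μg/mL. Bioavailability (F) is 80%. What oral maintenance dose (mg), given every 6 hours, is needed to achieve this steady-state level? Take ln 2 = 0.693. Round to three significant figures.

1230 mg

Vd(total) = 66 kg × 2.2 L/kg = 145.2 L
CL = ln 2 · Vd / t½ = 0.693 × 145.2 / 16 = 6.289 L/h
D = CL × Css × τ / F = 6.289 × 26 × 6 / 0.8 = 1226 mg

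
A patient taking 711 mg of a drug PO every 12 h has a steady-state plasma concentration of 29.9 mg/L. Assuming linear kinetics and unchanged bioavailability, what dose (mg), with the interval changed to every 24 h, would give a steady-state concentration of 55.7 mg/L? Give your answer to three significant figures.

For first-order elimination, Css ∝ F·D/(CL·τ); F and CL are unchanged, so Css ∝ D/τ.
D₂ = D₁ × (Css,target / Css,current) × (τ₂/τ₁) = 711 × (55.7/29.9) × (24/12) = 2649 mg

2650 mg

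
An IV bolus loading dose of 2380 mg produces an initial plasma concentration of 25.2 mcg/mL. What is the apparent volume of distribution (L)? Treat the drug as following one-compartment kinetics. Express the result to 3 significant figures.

Immediately after an IV bolus, C₀ = Dose / Vd, so Vd = Dose / C₀.
Vd = 2380 / 25.2 = 94.44 L

94.4 L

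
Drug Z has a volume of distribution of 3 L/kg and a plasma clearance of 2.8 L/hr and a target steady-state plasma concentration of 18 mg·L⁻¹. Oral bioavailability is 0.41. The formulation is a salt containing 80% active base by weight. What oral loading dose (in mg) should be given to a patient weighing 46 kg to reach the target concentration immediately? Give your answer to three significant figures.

7570 mg

Total Vd = 3 × 46 = 138.0 L
LD = Vd × C / F / S = 138.0 × 18.00 / 0.41 / 0.8 = 7573 mg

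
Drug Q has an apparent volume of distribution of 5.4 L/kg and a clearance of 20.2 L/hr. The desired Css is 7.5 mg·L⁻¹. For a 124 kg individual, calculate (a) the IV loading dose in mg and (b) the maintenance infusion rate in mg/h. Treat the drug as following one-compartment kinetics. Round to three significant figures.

(a) 5020 mg; (b) 152 mg/h

Total Vd = 5.4 × 124 = 669.6 L
Loading dose = Vd × C = 669.6 × 7.5 = 5022 mg
Maintenance: replace elimination → rate = CL × Css = 20.20 × 7.5 = 151.5 mg/h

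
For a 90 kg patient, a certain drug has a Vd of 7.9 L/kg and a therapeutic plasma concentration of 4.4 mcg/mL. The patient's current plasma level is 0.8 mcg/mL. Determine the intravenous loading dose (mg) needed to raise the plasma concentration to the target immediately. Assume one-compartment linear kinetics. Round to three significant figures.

2560 mg

Vd(total) = 90 kg × 7.9 L/kg = 711.0 L
Concentration deficit ΔC = 4.4 − 0.8 = 3.600 mg/L
LD = Vd × ΔC = 711.0 × 3.600 = 2560 mg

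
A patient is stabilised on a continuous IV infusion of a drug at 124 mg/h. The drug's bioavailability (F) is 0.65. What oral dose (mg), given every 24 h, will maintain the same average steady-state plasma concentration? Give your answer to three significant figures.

4580 mg

To maintain the same Css, the systemic dosing rate must be unchanged: F·D/τ = infusion rate.
D = rate × τ / F = 124 × 24 / 0.65 = 4578 mg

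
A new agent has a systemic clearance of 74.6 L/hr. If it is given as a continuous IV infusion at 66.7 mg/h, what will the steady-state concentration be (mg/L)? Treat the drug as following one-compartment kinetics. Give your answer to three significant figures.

Css = rate / CL = 66.7 / 74.60 = 0.8941 mg/L

0.894 mg/L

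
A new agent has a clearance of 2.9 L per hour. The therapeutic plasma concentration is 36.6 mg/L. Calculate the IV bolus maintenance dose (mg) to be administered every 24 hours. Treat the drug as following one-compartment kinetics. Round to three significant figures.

2550 mg

At steady state, dose per interval replaces the amount cleared in that interval: D/τ = CL·Css.
D = CL × Css × τ = 2.900 × 36.6 × 24 = 2547 mg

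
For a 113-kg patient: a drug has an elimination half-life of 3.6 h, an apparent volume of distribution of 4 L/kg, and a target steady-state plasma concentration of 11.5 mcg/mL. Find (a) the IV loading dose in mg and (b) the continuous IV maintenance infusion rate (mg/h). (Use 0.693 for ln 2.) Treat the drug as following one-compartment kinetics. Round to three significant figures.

(a) 5200 mg; (b) 1000 mg/h

Vd = 4 L/kg × 113 kg = 452.0 L
LD = Vd × C = 452.0 × 11.5 = 5198 mg
CL = 0.693 × Vd / t½ = 0.693 × 452.0 / 3.6 = 87.01 L/h
Infusion rate = CL × Css = 87.01 × 11.5 = 1001 mg/h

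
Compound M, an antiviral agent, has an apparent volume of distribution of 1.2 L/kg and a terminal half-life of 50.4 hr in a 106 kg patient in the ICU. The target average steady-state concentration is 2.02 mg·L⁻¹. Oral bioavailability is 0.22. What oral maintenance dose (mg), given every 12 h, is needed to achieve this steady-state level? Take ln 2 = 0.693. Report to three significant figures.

Total Vd = 1.2 × 106 = 127.2 L
k = 0.693/50.4 = 0.01375 h⁻¹, so CL = k·Vd = 0.01375 × 127.2 = 1.749 L/h
D = CL × Css × τ / F = 1.749 × 2.02 × 12 / 0.22 = 192.7 mg

193 mg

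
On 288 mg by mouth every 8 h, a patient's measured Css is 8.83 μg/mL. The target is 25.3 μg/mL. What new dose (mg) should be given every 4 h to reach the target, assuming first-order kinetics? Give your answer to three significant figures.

413 mg

For first-order elimination, Css ∝ F·D/(CL·τ); F and CL are unchanged, so Css ∝ D/τ.
D₂ = D₁ × (Css,target / Css,current) × (τ₂/τ₁) = 288 × (25.3/8.83) × (4/8) = 412.6 mg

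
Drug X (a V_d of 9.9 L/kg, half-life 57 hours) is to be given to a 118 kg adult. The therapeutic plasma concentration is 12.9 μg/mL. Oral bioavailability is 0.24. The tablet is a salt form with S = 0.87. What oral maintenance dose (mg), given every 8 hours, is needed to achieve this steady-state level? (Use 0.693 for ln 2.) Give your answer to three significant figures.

7020 mg

Vd = 9.9 L/kg × 118 kg = 1168 L
CL = 0.693 × Vd / t½ = 0.693 × 1168 / 57 = 14.20 L/h
D = CL × Css × τ / F / S = 14.20 × 12.9 × 8 / 0.24 / 0.87 = 7018 mg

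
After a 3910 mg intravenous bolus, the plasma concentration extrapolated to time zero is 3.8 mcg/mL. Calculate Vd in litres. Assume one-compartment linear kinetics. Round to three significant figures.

1030 L

Immediately after an IV bolus, C₀ = Dose / Vd, so Vd = Dose / C₀.
Vd = 3910 / 3.8 = 1029 L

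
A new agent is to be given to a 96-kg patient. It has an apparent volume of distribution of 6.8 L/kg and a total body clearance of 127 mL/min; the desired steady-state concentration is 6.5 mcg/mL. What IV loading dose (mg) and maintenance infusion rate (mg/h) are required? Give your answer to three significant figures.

(a) 4240 mg; (b) 49.5 mg/h

Vd = 6.8 L/kg × 96 kg = 652.8 L
Loading: fill Vd to C_target → 652.8 L × 6.5 mg/L = 4243 mg
CL = 127 mL/min = 127 × 0.06 = 7.620 L/h
Infusion rate = 7.620 L/h × 6.5 mg/L = 49.53 mg/h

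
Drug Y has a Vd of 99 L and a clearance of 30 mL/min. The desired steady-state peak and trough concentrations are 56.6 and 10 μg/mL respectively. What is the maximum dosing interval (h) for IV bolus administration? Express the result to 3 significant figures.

95.3 h

Convert clearance: 30 mL/min × 60 min/h ÷ 1000 mL/L = 1.800 L/h
k = CL / Vd = 1.800 / 99.00 = 0.01818 h⁻¹
Between IV bolus doses, concentration decays as C = C₀·e^(−kτ), so C_peak/C_trough = e^(kτ).
τ_max = ln(C_peak/C_trough) / k = ln(56.6/10) / 0.01818 = 1.733 / 0.01818 = 95.32 h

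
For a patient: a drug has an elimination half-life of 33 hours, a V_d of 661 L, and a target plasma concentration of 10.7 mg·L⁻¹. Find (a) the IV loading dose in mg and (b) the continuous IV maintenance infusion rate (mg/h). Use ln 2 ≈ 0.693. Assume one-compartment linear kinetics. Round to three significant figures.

LD = Vd × C = 661.0 × 10.7 = 7073 mg
CL = 0.693 × Vd / t½ = 0.693 × 661.0 / 33 = 13.88 L/h
Infusion rate = CL × Css = 13.88 × 10.7 = 148.5 mg/h

(a) 7070 mg; (b) 149 mg/h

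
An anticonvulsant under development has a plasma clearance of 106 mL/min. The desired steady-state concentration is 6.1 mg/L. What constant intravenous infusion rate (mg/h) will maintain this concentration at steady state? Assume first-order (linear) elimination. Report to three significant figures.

CL = 106 mL/min × 60/1000 = 6.360 L/h
At steady state, infusion rate equals elimination rate: rate in = CL × Css.
R₀ = 6.360 × 6.1 = 38.80 mg/h

38.8 mg/h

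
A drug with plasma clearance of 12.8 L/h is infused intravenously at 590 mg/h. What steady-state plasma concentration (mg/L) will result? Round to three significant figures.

Css = rate / CL = 590 / 12.80 = 46.09 mg/L

46.1 mg/L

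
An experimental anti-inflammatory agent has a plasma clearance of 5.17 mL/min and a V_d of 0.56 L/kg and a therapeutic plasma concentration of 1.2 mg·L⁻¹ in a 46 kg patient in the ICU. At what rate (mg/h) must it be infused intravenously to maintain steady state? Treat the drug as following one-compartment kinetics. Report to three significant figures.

0.372 mg/h

CL = 5.17 mL/min × 60/1000 = 0.3102 L/h
R₀ = 0.3102 × 1.2 = 0.3722 mg/h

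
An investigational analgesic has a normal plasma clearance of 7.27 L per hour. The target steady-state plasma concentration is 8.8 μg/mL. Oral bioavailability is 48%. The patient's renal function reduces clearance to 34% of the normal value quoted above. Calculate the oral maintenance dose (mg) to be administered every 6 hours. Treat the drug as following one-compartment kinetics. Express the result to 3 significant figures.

272 mg

Patient clearance = 0.34 × 7.270 = 2.472 L/h
D = CL × Css × τ / F = 2.472 × 8.8 × 6 / 0.48 = 271.9 mg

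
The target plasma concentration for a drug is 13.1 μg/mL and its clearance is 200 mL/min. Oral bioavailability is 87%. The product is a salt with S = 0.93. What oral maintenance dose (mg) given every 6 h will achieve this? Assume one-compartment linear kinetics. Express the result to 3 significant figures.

CL = 200 mL/min = 200 × 0.06 = 12.00 L/h
D = CL × Css × τ / F / S = 12.00 × 13.1 × 6 / 0.87 / 0.93 = 1166 mg

1170 mg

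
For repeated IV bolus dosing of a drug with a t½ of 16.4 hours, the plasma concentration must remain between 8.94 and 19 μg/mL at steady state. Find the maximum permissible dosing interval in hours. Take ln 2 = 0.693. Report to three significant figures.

k = 0.693 / t½ = 0.693 / 16.4 = 0.04226 h⁻¹
Between IV bolus doses, concentration decays as C = C₀·e^(−kτ), so C_peak/C_trough = e^(kτ).
τ_max = ln(C_peak/C_trough) / k = ln(19/8.94) / 0.04226 = 0.7539 / 0.04226 = 17.84 h

17.8 h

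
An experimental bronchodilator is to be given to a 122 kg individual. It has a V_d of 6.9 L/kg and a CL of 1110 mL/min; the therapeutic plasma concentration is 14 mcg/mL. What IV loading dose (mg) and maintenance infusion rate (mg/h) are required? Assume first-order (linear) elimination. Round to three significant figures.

(a) 11800 mg; (b) 932 mg/h

Vd(total) = 122 kg × 6.9 L/kg = 841.8 L
Loading dose = Vd × C = 841.8 × 14 = 11790 mg
CL = 1110 mL/min = 1110 × 0.06 = 66.60 L/h
Maintenance infusion rate = CL × Css = 66.60 × 14 = 932.4 mg/h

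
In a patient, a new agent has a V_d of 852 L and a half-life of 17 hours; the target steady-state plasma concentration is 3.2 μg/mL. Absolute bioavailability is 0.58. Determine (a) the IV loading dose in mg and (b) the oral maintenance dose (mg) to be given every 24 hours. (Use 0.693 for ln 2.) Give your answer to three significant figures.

(a) 2730 mg; (b) 4600 mg

LD = Vd × C = 852.0 × 3.2 = 2726 mg
CL = 0.693 × Vd / t½ = 0.693 × 852.0 / 17 = 34.73 L/h
D = CL × Css × τ / F = 34.73 × 3.2 × 24 / 0.58 = 4599 mg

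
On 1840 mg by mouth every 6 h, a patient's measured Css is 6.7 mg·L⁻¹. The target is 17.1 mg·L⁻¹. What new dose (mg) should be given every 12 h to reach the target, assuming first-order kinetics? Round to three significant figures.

9390 mg

With linear kinetics, Css is proportional to dose rate (D/τ) at fixed clearance.
D₂ = D₁ × (Css,target / Css,current) × (τ₂/τ₁) = 1840 × (17.1/6.7) × (12/6) = 9392 mg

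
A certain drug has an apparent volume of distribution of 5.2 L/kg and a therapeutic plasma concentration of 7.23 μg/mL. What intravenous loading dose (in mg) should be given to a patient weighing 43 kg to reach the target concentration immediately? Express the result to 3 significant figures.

Total Vd = 5.2 × 43 = 223.6 L
The loading dose fills Vd to the target concentration.
LD = Vd × C = 223.6 × 7.230 = 1617 mg

1620 mg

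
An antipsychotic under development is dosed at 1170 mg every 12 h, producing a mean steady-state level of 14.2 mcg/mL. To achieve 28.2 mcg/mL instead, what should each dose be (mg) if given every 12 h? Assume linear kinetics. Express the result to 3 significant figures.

With linear kinetics, Css is proportional to dose rate (D/τ) at fixed clearance.
D₂ = D₁ × (Css,target / Css,current) = 1170 × 28.2/14.2 = 2324 mg

2320 mg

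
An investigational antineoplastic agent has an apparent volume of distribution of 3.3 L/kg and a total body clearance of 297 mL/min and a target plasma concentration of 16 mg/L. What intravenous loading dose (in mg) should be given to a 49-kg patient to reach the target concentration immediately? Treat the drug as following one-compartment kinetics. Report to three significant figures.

2590 mg

Vd = 3.3 L/kg × 49 kg = 161.7 L
LD = Vd × C = 161.7 × 16.00 = 2587 mg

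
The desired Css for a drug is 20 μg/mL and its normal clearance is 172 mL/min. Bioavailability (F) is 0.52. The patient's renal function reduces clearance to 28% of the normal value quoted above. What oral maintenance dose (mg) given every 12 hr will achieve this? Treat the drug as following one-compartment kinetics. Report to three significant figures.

Convert clearance: 172 mL/min × 60 min/h ÷ 1000 mL/L = 10.32 L/h
Patient clearance = 0.28 × 10.32 = 2.890 L/h
At steady state, dose per interval replaces the amount cleared in that interval: F·D/τ = CL·Css.
D = CL × Css × τ / F = 2.890 × 20 × 12 / 0.52 = 1334 mg

1330 mg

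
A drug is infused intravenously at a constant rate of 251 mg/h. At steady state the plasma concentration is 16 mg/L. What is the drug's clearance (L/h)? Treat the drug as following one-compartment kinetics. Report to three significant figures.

At steady state, infusion rate = CL × Css, so CL = rate / Css.
CL = 251 / 16 = 15.69 L/h

15.7 L/h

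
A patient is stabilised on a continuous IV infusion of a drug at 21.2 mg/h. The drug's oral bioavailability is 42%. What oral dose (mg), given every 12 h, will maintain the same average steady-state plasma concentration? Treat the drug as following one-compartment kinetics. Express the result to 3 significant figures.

To maintain the same Css, the systemic dosing rate must be unchanged: F·D/τ = infusion rate.
D = rate × τ / F = 21.2 × 12 / 0.42 = 605.7 mg

606 mg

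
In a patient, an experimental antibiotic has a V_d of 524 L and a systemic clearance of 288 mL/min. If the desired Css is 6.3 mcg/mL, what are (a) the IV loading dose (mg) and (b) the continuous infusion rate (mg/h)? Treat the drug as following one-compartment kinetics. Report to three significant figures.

LD = Vd · C_target = 524.0 × 6.3 = 3301 mg
CL = 288 mL/min × 60/1000 = 17.28 L/h
Infusion rate = 17.28 L/h × 6.3 mg/L = 108.9 mg/h

(a) 3300 mg; (b) 109 mg/h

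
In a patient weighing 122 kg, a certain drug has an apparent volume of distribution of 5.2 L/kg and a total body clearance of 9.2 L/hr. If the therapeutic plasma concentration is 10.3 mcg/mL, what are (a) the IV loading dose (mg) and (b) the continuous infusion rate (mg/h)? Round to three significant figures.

(a) 6530 mg; (b) 94.8 mg/h

Vd = 5.2 L/kg × 122 kg = 634.4 L
Loading: fill Vd to C_target → 634.4 L × 10.3 mg/L = 6534 mg
Maintenance: replace elimination → rate = CL × Css = 9.200 × 10.3 = 94.76 mg/h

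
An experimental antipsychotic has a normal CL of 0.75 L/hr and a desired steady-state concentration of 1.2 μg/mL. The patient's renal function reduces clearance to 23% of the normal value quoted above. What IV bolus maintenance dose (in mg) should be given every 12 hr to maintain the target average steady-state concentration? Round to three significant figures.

2.48 mg

Patient clearance = 0.23 × 0.7500 = 0.1725 L/h
D = CL × Css × τ = 0.1725 × 1.2 × 12 = 2.484 mg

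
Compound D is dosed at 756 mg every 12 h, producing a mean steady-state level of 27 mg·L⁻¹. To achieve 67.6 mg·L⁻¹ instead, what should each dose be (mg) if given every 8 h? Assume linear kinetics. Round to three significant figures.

With linear kinetics, Css is proportional to dose rate (D/τ) at fixed clearance.
D₂ = D₁ × (Css,target / Css,current) × (τ₂/τ₁) = 756 × (67.6/27) × (8/12) = 1262 mg

1260 mg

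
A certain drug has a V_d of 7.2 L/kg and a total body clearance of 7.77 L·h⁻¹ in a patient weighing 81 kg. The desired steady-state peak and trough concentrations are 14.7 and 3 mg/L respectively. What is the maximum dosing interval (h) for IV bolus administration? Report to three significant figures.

119 h

Total Vd = 7.2 × 81 = 583.2 L
k = CL / Vd = 7.770 / 583.2 = 0.01332 h⁻¹
Between IV bolus doses, concentration decays as C = C₀·e^(−kτ), so C_peak/C_trough = e^(kτ).
τ_max = ln(C_peak/C_trough) / k = ln(14.7/3) / 0.01332 = 1.589 / 0.01332 = 119.3 h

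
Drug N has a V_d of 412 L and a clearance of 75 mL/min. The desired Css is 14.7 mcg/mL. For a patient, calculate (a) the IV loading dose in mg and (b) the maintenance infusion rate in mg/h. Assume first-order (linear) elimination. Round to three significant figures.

Loading: fill Vd to C_target → 412.0 L × 14.7 mg/L = 6056 mg
CL = 75 mL/min = 75 × 0.06 = 4.500 L/h
Maintenance: replace elimination → rate = CL × Css = 4.500 × 14.7 = 66.15 mg/h

(a) 6060 mg; (b) 66.2 mg/h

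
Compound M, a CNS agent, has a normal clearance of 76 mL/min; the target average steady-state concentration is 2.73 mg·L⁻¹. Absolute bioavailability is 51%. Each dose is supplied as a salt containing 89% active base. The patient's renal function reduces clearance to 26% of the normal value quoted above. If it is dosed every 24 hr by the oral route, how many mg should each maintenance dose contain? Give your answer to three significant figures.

Convert clearance: 76 mL/min × 60 min/h ÷ 1000 mL/L = 4.560 L/h
Patient clearance = 0.26 × 4.560 = 1.186 L/h
D = CL × Css × τ / F / S = 1.186 × 2.73 × 24 / 0.51 / 0.89 = 171.2 mg

171 mg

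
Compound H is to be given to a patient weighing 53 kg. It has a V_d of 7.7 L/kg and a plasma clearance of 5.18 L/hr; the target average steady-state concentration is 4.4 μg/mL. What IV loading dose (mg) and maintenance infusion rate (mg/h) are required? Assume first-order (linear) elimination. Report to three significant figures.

Vd = 7.7 L/kg × 53 kg = 408.1 L
Loading: fill Vd to C_target → 408.1 L × 4.4 mg/L = 1796 mg
Infusion rate = 5.180 L/h × 4.4 mg/L = 22.79 mg/h

(a) 1800 mg; (b) 22.8 mg/h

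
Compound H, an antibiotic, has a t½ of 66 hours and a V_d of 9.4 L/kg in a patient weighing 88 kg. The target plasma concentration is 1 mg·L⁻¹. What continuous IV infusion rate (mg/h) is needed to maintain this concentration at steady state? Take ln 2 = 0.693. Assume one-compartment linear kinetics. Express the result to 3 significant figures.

Total Vd = 9.4 × 88 = 827.2 L
CL = ln 2 · Vd / t½ = 0.693 × 827.2 / 66 = 8.686 L/h
Infusion rate = CL × Css = 8.686 × 1 = 8.686 mg/h

8.69 mg/h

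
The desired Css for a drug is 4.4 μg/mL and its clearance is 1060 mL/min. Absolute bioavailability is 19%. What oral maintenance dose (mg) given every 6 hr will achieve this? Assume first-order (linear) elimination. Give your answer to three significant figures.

8840 mg

CL = 1060 mL/min × 60/1000 = 63.60 L/h
At steady state, dose per interval replaces the amount cleared in that interval: F·D/τ = CL·Css.
D = CL × Css × τ / F = 63.60 × 4.4 × 6 / 0.19 = 8837 mg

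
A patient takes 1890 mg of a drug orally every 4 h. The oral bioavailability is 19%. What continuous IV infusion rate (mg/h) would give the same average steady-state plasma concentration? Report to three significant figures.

89.8 mg/h

Equivalent systemic input: infusion rate = F·D/τ.
Rate = 0.19 × 1890 / 4 = 89.78 mg/h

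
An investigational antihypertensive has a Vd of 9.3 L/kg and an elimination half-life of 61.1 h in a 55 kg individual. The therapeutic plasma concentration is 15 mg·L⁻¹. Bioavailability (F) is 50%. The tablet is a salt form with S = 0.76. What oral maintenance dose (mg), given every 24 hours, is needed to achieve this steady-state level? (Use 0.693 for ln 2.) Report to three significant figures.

5500 mg

Vd = 9.3 L/kg × 55 kg = 511.5 L
CL = ln 2 · Vd / t½ = 0.693 × 511.5 / 61.1 = 5.801 L/h
D = CL × Css × τ / F / S = 5.801 × 15 × 24 / 0.5 / 0.76 = 5496 mg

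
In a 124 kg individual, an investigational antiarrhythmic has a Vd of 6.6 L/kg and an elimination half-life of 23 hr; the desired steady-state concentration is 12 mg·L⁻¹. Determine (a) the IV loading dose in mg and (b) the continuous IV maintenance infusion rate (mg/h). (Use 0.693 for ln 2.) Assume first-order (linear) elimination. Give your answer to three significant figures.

Vd = 6.6 L/kg × 124 kg = 818.4 L
LD = Vd × C = 818.4 × 12 = 9821 mg
CL = 0.693 × Vd / t½ = 0.693 × 818.4 / 23 = 24.66 L/h
Infusion rate = CL × Css = 24.66 × 12 = 295.9 mg/h

(a) 9820 mg; (b) 296 mg/h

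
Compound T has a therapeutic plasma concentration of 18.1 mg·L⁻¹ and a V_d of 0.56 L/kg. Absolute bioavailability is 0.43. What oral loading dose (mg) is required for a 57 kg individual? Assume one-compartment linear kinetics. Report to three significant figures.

1340 mg

Total Vd = 0.56 × 57 = 31.92 L
The loading dose fills Vd to the target concentration.
LD = Vd × C / F = 31.92 × 18.10 / 0.43 = 1344 mg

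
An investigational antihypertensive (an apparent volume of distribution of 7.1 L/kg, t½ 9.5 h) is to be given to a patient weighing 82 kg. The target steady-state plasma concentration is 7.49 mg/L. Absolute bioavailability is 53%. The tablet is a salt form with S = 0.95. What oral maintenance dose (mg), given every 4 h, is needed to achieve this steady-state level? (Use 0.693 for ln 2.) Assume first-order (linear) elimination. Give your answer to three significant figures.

Total Vd = 7.1 × 82 = 582.2 L
CL = 0.693 × Vd / t½ = 0.693 × 582.2 / 9.5 = 42.47 L/h
D = CL × Css × τ / F / S = 42.47 × 7.49 × 4 / 0.53 / 0.95 = 2527 mg

2530 mg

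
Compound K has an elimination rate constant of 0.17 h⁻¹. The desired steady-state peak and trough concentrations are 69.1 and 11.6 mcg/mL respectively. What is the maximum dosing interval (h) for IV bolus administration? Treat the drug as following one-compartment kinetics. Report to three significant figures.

10.5 h

Between IV bolus doses, concentration decays as C = C₀·e^(−kτ), so C_peak/C_trough = e^(kτ).
τ_max = ln(C_peak/C_trough) / k = ln(69.1/11.6) / 0.1700 = 1.785 / 0.1700 = 10.50 h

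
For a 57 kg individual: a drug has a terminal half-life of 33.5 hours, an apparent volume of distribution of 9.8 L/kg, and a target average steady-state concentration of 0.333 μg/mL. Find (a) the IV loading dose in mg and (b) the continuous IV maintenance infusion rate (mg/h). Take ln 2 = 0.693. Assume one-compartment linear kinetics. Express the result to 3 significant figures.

(a) 186 mg; (b) 3.85 mg/h

Vd(total) = 57 kg × 9.8 L/kg = 558.6 L
LD = Vd × C = 558.6 × 0.333 = 186.0 mg
CL = 0.693 × Vd / t½ = 0.693 × 558.6 / 33.5 = 11.56 L/h
Infusion rate = CL × Css = 11.56 × 0.333 = 3.849 mg/h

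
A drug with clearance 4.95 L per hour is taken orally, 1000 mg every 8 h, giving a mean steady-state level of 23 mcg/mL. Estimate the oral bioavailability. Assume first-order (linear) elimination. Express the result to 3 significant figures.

F·D/τ = CL·Css at steady state → F = CL·Css·τ / D.
F = 4.95 × 23 × 8 / 1000 = 0.911

0.911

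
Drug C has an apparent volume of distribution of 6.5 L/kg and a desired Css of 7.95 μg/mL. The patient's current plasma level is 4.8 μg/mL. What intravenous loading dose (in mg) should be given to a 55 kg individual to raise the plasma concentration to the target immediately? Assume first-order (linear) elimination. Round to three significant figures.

1130 mg

Vd(total) = 55 kg × 6.5 L/kg = 357.5 L
Concentration deficit ΔC = 7.95 − 4.8 = 3.150 mg/L
LD = Vd × ΔC = 357.5 × 3.150 = 1126 mg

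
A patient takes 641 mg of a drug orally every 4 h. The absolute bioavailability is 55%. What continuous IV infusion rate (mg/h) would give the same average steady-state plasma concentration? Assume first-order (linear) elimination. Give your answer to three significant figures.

88.1 mg/h

Equivalent systemic input: infusion rate = F·D/τ.
Rate = 0.55 × 641 / 4 = 88.14 mg/h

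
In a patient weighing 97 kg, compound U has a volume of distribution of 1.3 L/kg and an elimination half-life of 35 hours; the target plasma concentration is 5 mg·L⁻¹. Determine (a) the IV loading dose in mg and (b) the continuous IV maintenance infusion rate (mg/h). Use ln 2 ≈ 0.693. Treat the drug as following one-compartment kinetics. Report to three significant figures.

(a) 631 mg; (b) 12.5 mg/h

Total Vd = 1.3 × 97 = 126.1 L
LD = Vd × C = 126.1 × 5 = 630.5 mg
CL = 0.693 × Vd / t½ = 0.693 × 126.1 / 35 = 2.497 L/h
Infusion rate = CL × Css = 2.497 × 5 = 12.49 mg/h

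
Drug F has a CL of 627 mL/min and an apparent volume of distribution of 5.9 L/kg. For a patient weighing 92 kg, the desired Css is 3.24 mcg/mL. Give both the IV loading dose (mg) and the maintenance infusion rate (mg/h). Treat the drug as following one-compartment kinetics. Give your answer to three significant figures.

Total Vd = 5.9 × 92 = 542.8 L
Loading dose = Vd × C = 542.8 × 3.24 = 1759 mg
CL = 627 mL/min × 60/1000 = 37.62 L/h
Maintenance infusion rate = CL × Css = 37.62 × 3.24 = 121.9 mg/h

(a) 1760 mg; (b) 122 mg/h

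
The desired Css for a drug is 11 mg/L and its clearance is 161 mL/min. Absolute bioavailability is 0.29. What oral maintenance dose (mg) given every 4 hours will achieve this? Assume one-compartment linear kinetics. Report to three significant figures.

1470 mg

CL = 161 mL/min × 60/1000 = 9.660 L/h
D = CL × Css × τ / F = 9.660 × 11 × 4 / 0.29 = 1466 mg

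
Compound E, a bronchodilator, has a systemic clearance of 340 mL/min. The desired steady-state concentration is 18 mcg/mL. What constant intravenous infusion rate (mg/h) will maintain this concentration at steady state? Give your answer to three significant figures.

367 mg/h

CL = 340 mL/min × 60/1000 = 20.40 L/h
At steady state, infusion rate equals elimination rate: rate in = CL × Css.
Infusion rate = CL · Css = 20.40 L/h × 18 mg/L = 367.2 mg/h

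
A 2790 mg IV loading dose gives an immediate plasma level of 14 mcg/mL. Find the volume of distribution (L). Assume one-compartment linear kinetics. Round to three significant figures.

199 L

Immediately after an IV bolus, C₀ = Dose / Vd, so Vd = Dose / C₀.
Vd = 2790 / 14 = 199.3 L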